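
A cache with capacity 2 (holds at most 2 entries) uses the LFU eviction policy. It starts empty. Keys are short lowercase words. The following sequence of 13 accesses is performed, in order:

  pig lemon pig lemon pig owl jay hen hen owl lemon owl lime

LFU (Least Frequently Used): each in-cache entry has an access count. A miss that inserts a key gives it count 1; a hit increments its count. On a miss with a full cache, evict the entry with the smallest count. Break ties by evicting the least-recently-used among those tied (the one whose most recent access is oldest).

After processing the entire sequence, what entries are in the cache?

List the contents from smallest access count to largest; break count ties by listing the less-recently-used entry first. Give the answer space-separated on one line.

Answer: lime pig

Derivation:
LFU simulation (capacity=2):
  1. access pig: MISS. Cache: [pig(c=1)]
  2. access lemon: MISS. Cache: [pig(c=1) lemon(c=1)]
  3. access pig: HIT, count now 2. Cache: [lemon(c=1) pig(c=2)]
  4. access lemon: HIT, count now 2. Cache: [pig(c=2) lemon(c=2)]
  5. access pig: HIT, count now 3. Cache: [lemon(c=2) pig(c=3)]
  6. access owl: MISS, evict lemon(c=2). Cache: [owl(c=1) pig(c=3)]
  7. access jay: MISS, evict owl(c=1). Cache: [jay(c=1) pig(c=3)]
  8. access hen: MISS, evict jay(c=1). Cache: [hen(c=1) pig(c=3)]
  9. access hen: HIT, count now 2. Cache: [hen(c=2) pig(c=3)]
  10. access owl: MISS, evict hen(c=2). Cache: [owl(c=1) pig(c=3)]
  11. access lemon: MISS, evict owl(c=1). Cache: [lemon(c=1) pig(c=3)]
  12. access owl: MISS, evict lemon(c=1). Cache: [owl(c=1) pig(c=3)]
  13. access lime: MISS, evict owl(c=1). Cache: [lime(c=1) pig(c=3)]
Total: 4 hits, 9 misses, 7 evictions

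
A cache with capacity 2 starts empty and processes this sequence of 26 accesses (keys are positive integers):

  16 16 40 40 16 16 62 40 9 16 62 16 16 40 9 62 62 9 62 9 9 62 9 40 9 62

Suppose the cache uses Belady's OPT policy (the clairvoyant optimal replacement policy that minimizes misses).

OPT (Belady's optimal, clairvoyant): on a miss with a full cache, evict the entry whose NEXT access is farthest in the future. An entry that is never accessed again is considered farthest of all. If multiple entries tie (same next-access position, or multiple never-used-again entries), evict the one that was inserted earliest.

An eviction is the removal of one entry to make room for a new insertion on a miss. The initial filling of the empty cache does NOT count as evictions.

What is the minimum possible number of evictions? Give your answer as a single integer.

Answer: 7

Derivation:
OPT (Belady) simulation (capacity=2):
  1. access 16: MISS. Cache: [16]
  2. access 16: HIT. Next use of 16: step 5. Cache: [16]
  3. access 40: MISS. Cache: [16 40]
  4. access 40: HIT. Next use of 40: step 8. Cache: [16 40]
  5. access 16: HIT. Next use of 16: step 6. Cache: [16 40]
  6. access 16: HIT. Next use of 16: step 10. Cache: [16 40]
  7. access 62: MISS, evict 16 (next use: step 10). Cache: [40 62]
  8. access 40: HIT. Next use of 40: step 14. Cache: [40 62]
  9. access 9: MISS, evict 40 (next use: step 14). Cache: [62 9]
  10. access 16: MISS, evict 9 (next use: step 15). Cache: [62 16]
  11. access 62: HIT. Next use of 62: step 16. Cache: [62 16]
  12. access 16: HIT. Next use of 16: step 13. Cache: [62 16]
  13. access 16: HIT. Next use of 16: never. Cache: [62 16]
  14. access 40: MISS, evict 16 (next use: never). Cache: [62 40]
  15. access 9: MISS, evict 40 (next use: step 24). Cache: [62 9]
  16. access 62: HIT. Next use of 62: step 17. Cache: [62 9]
  17. access 62: HIT. Next use of 62: step 19. Cache: [62 9]
  18. access 9: HIT. Next use of 9: step 20. Cache: [62 9]
  19. access 62: HIT. Next use of 62: step 22. Cache: [62 9]
  20. access 9: HIT. Next use of 9: step 21. Cache: [62 9]
  21. access 9: HIT. Next use of 9: step 23. Cache: [62 9]
  22. access 62: HIT. Next use of 62: step 26. Cache: [62 9]
  23. access 9: HIT. Next use of 9: step 25. Cache: [62 9]
  24. access 40: MISS, evict 62 (next use: step 26). Cache: [9 40]
  25. access 9: HIT. Next use of 9: never. Cache: [9 40]
  26. access 62: MISS, evict 9 (next use: never). Cache: [40 62]
Total: 17 hits, 9 misses, 7 evictions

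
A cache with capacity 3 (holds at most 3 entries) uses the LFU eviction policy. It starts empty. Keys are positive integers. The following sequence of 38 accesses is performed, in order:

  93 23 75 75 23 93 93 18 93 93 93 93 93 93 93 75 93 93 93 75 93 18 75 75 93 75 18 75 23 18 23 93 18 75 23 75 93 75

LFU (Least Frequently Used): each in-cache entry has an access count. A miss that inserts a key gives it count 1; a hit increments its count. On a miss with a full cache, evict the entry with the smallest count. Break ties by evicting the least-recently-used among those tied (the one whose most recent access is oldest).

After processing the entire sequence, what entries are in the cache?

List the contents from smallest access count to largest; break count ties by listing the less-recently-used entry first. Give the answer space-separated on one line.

LFU simulation (capacity=3):
  1. access 93: MISS. Cache: [93(c=1)]
  2. access 23: MISS. Cache: [93(c=1) 23(c=1)]
  3. access 75: MISS. Cache: [93(c=1) 23(c=1) 75(c=1)]
  4. access 75: HIT, count now 2. Cache: [93(c=1) 23(c=1) 75(c=2)]
  5. access 23: HIT, count now 2. Cache: [93(c=1) 75(c=2) 23(c=2)]
  6. access 93: HIT, count now 2. Cache: [75(c=2) 23(c=2) 93(c=2)]
  7. access 93: HIT, count now 3. Cache: [75(c=2) 23(c=2) 93(c=3)]
  8. access 18: MISS, evict 75(c=2). Cache: [18(c=1) 23(c=2) 93(c=3)]
  9. access 93: HIT, count now 4. Cache: [18(c=1) 23(c=2) 93(c=4)]
  10. access 93: HIT, count now 5. Cache: [18(c=1) 23(c=2) 93(c=5)]
  11. access 93: HIT, count now 6. Cache: [18(c=1) 23(c=2) 93(c=6)]
  12. access 93: HIT, count now 7. Cache: [18(c=1) 23(c=2) 93(c=7)]
  13. access 93: HIT, count now 8. Cache: [18(c=1) 23(c=2) 93(c=8)]
  14. access 93: HIT, count now 9. Cache: [18(c=1) 23(c=2) 93(c=9)]
  15. access 93: HIT, count now 10. Cache: [18(c=1) 23(c=2) 93(c=10)]
  16. access 75: MISS, evict 18(c=1). Cache: [75(c=1) 23(c=2) 93(c=10)]
  17. access 93: HIT, count now 11. Cache: [75(c=1) 23(c=2) 93(c=11)]
  18. access 93: HIT, count now 12. Cache: [75(c=1) 23(c=2) 93(c=12)]
  19. access 93: HIT, count now 13. Cache: [75(c=1) 23(c=2) 93(c=13)]
  20. access 75: HIT, count now 2. Cache: [23(c=2) 75(c=2) 93(c=13)]
  21. access 93: HIT, count now 14. Cache: [23(c=2) 75(c=2) 93(c=14)]
  22. access 18: MISS, evict 23(c=2). Cache: [18(c=1) 75(c=2) 93(c=14)]
  23. access 75: HIT, count now 3. Cache: [18(c=1) 75(c=3) 93(c=14)]
  24. access 75: HIT, count now 4. Cache: [18(c=1) 75(c=4) 93(c=14)]
  25. access 93: HIT, count now 15. Cache: [18(c=1) 75(c=4) 93(c=15)]
  26. access 75: HIT, count now 5. Cache: [18(c=1) 75(c=5) 93(c=15)]
  27. access 18: HIT, count now 2. Cache: [18(c=2) 75(c=5) 93(c=15)]
  28. access 75: HIT, count now 6. Cache: [18(c=2) 75(c=6) 93(c=15)]
  29. access 23: MISS, evict 18(c=2). Cache: [23(c=1) 75(c=6) 93(c=15)]
  30. access 18: MISS, evict 23(c=1). Cache: [18(c=1) 75(c=6) 93(c=15)]
  31. access 23: MISS, evict 18(c=1). Cache: [23(c=1) 75(c=6) 93(c=15)]
  32. access 93: HIT, count now 16. Cache: [23(c=1) 75(c=6) 93(c=16)]
  33. access 18: MISS, evict 23(c=1). Cache: [18(c=1) 75(c=6) 93(c=16)]
  34. access 75: HIT, count now 7. Cache: [18(c=1) 75(c=7) 93(c=16)]
  35. access 23: MISS, evict 18(c=1). Cache: [23(c=1) 75(c=7) 93(c=16)]
  36. access 75: HIT, count now 8. Cache: [23(c=1) 75(c=8) 93(c=16)]
  37. access 93: HIT, count now 17. Cache: [23(c=1) 75(c=8) 93(c=17)]
  38. access 75: HIT, count now 9. Cache: [23(c=1) 75(c=9) 93(c=17)]
Total: 27 hits, 11 misses, 8 evictions

Answer: 23 75 93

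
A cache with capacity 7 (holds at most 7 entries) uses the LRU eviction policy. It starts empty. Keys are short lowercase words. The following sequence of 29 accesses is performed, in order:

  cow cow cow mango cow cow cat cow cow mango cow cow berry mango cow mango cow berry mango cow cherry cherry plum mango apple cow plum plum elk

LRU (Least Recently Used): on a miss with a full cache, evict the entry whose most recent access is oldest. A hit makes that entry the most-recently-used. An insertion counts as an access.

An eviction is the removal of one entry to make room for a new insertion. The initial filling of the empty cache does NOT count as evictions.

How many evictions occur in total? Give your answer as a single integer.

Answer: 1

Derivation:
LRU simulation (capacity=7):
  1. access cow: MISS. Cache (LRU->MRU): [cow]
  2. access cow: HIT. Cache (LRU->MRU): [cow]
  3. access cow: HIT. Cache (LRU->MRU): [cow]
  4. access mango: MISS. Cache (LRU->MRU): [cow mango]
  5. access cow: HIT. Cache (LRU->MRU): [mango cow]
  6. access cow: HIT. Cache (LRU->MRU): [mango cow]
  7. access cat: MISS. Cache (LRU->MRU): [mango cow cat]
  8. access cow: HIT. Cache (LRU->MRU): [mango cat cow]
  9. access cow: HIT. Cache (LRU->MRU): [mango cat cow]
  10. access mango: HIT. Cache (LRU->MRU): [cat cow mango]
  11. access cow: HIT. Cache (LRU->MRU): [cat mango cow]
  12. access cow: HIT. Cache (LRU->MRU): [cat mango cow]
  13. access berry: MISS. Cache (LRU->MRU): [cat mango cow berry]
  14. access mango: HIT. Cache (LRU->MRU): [cat cow berry mango]
  15. access cow: HIT. Cache (LRU->MRU): [cat berry mango cow]
  16. access mango: HIT. Cache (LRU->MRU): [cat berry cow mango]
  17. access cow: HIT. Cache (LRU->MRU): [cat berry mango cow]
  18. access berry: HIT. Cache (LRU->MRU): [cat mango cow berry]
  19. access mango: HIT. Cache (LRU->MRU): [cat cow berry mango]
  20. access cow: HIT. Cache (LRU->MRU): [cat berry mango cow]
  21. access cherry: MISS. Cache (LRU->MRU): [cat berry mango cow cherry]
  22. access cherry: HIT. Cache (LRU->MRU): [cat berry mango cow cherry]
  23. access plum: MISS. Cache (LRU->MRU): [cat berry mango cow cherry plum]
  24. access mango: HIT. Cache (LRU->MRU): [cat berry cow cherry plum mango]
  25. access apple: MISS. Cache (LRU->MRU): [cat berry cow cherry plum mango apple]
  26. access cow: HIT. Cache (LRU->MRU): [cat berry cherry plum mango apple cow]
  27. access plum: HIT. Cache (LRU->MRU): [cat berry cherry mango apple cow plum]
  28. access plum: HIT. Cache (LRU->MRU): [cat berry cherry mango apple cow plum]
  29. access elk: MISS, evict cat. Cache (LRU->MRU): [berry cherry mango apple cow plum elk]
Total: 21 hits, 8 misses, 1 evictions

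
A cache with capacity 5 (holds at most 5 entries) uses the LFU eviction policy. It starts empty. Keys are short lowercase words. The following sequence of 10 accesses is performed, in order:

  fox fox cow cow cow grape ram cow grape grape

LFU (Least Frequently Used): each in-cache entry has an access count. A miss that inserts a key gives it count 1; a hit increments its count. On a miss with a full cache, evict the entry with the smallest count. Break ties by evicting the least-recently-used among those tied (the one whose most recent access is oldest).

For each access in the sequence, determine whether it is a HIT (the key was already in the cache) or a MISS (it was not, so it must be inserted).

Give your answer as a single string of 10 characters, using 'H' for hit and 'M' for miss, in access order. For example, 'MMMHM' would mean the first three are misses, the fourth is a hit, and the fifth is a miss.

LFU simulation (capacity=5):
  1. access fox: MISS. Cache: [fox(c=1)]
  2. access fox: HIT, count now 2. Cache: [fox(c=2)]
  3. access cow: MISS. Cache: [cow(c=1) fox(c=2)]
  4. access cow: HIT, count now 2. Cache: [fox(c=2) cow(c=2)]
  5. access cow: HIT, count now 3. Cache: [fox(c=2) cow(c=3)]
  6. access grape: MISS. Cache: [grape(c=1) fox(c=2) cow(c=3)]
  7. access ram: MISS. Cache: [grape(c=1) ram(c=1) fox(c=2) cow(c=3)]
  8. access cow: HIT, count now 4. Cache: [grape(c=1) ram(c=1) fox(c=2) cow(c=4)]
  9. access grape: HIT, count now 2. Cache: [ram(c=1) fox(c=2) grape(c=2) cow(c=4)]
  10. access grape: HIT, count now 3. Cache: [ram(c=1) fox(c=2) grape(c=3) cow(c=4)]
Total: 6 hits, 4 misses, 0 evictions

Answer: MHMHHMMHHH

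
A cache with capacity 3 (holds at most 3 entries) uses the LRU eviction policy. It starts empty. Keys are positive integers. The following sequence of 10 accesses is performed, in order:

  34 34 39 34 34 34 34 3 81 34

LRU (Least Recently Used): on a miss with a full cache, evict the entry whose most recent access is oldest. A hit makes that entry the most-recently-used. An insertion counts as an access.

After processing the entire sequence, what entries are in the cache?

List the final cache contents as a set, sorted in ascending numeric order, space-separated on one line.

LRU simulation (capacity=3):
  1. access 34: MISS. Cache (LRU->MRU): [34]
  2. access 34: HIT. Cache (LRU->MRU): [34]
  3. access 39: MISS. Cache (LRU->MRU): [34 39]
  4. access 34: HIT. Cache (LRU->MRU): [39 34]
  5. access 34: HIT. Cache (LRU->MRU): [39 34]
  6. access 34: HIT. Cache (LRU->MRU): [39 34]
  7. access 34: HIT. Cache (LRU->MRU): [39 34]
  8. access 3: MISS. Cache (LRU->MRU): [39 34 3]
  9. access 81: MISS, evict 39. Cache (LRU->MRU): [34 3 81]
  10. access 34: HIT. Cache (LRU->MRU): [3 81 34]
Total: 6 hits, 4 misses, 1 evictions

Answer: 3 34 81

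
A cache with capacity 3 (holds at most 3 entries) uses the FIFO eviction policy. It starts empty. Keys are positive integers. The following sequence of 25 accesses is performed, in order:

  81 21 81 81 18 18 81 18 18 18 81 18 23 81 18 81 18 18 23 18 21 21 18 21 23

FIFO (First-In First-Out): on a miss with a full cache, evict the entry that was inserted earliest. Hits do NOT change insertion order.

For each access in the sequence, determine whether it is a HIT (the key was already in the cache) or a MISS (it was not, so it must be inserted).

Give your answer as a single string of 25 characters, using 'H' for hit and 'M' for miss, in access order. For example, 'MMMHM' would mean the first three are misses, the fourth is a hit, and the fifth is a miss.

FIFO simulation (capacity=3):
  1. access 81: MISS. Cache (old->new): [81]
  2. access 21: MISS. Cache (old->new): [81 21]
  3. access 81: HIT. Cache (old->new): [81 21]
  4. access 81: HIT. Cache (old->new): [81 21]
  5. access 18: MISS. Cache (old->new): [81 21 18]
  6. access 18: HIT. Cache (old->new): [81 21 18]
  7. access 81: HIT. Cache (old->new): [81 21 18]
  8. access 18: HIT. Cache (old->new): [81 21 18]
  9. access 18: HIT. Cache (old->new): [81 21 18]
  10. access 18: HIT. Cache (old->new): [81 21 18]
  11. access 81: HIT. Cache (old->new): [81 21 18]
  12. access 18: HIT. Cache (old->new): [81 21 18]
  13. access 23: MISS, evict 81. Cache (old->new): [21 18 23]
  14. access 81: MISS, evict 21. Cache (old->new): [18 23 81]
  15. access 18: HIT. Cache (old->new): [18 23 81]
  16. access 81: HIT. Cache (old->new): [18 23 81]
  17. access 18: HIT. Cache (old->new): [18 23 81]
  18. access 18: HIT. Cache (old->new): [18 23 81]
  19. access 23: HIT. Cache (old->new): [18 23 81]
  20. access 18: HIT. Cache (old->new): [18 23 81]
  21. access 21: MISS, evict 18. Cache (old->new): [23 81 21]
  22. access 21: HIT. Cache (old->new): [23 81 21]
  23. access 18: MISS, evict 23. Cache (old->new): [81 21 18]
  24. access 21: HIT. Cache (old->new): [81 21 18]
  25. access 23: MISS, evict 81. Cache (old->new): [21 18 23]
Total: 17 hits, 8 misses, 5 evictions

Answer: MMHHMHHHHHHHMMHHHHHHMHMHM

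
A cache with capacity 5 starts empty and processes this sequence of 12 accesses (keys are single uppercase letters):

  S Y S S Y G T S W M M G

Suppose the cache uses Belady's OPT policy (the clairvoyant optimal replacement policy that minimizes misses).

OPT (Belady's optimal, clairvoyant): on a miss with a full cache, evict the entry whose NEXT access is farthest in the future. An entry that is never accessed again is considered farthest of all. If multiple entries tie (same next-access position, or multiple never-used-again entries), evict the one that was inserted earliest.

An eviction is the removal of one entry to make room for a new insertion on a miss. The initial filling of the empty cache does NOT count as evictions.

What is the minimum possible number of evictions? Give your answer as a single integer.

OPT (Belady) simulation (capacity=5):
  1. access S: MISS. Cache: [S]
  2. access Y: MISS. Cache: [S Y]
  3. access S: HIT. Next use of S: step 4. Cache: [S Y]
  4. access S: HIT. Next use of S: step 8. Cache: [S Y]
  5. access Y: HIT. Next use of Y: never. Cache: [S Y]
  6. access G: MISS. Cache: [S Y G]
  7. access T: MISS. Cache: [S Y G T]
  8. access S: HIT. Next use of S: never. Cache: [S Y G T]
  9. access W: MISS. Cache: [S Y G T W]
  10. access M: MISS, evict S (next use: never). Cache: [Y G T W M]
  11. access M: HIT. Next use of M: never. Cache: [Y G T W M]
  12. access G: HIT. Next use of G: never. Cache: [Y G T W M]
Total: 6 hits, 6 misses, 1 evictions

Answer: 1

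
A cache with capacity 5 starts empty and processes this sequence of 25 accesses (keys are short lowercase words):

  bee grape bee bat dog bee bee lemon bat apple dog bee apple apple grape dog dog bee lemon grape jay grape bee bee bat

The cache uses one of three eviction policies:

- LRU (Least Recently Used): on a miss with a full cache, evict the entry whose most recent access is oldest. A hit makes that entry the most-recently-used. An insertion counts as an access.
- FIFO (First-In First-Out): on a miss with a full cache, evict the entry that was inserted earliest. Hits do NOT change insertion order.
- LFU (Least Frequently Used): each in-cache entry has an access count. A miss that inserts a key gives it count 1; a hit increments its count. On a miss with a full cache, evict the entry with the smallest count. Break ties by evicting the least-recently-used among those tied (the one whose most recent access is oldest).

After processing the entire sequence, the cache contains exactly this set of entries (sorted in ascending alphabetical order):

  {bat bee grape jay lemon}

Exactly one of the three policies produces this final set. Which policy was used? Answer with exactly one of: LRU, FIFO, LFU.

Answer: LRU

Derivation:
Simulating under each policy and comparing final sets:
  LRU: final set = {bat bee grape jay lemon} -> MATCHES target
  FIFO: final set = {apple bat bee grape jay} -> differs
  LFU: final set = {apple bat bee dog grape} -> differs
Only LRU produces the target set.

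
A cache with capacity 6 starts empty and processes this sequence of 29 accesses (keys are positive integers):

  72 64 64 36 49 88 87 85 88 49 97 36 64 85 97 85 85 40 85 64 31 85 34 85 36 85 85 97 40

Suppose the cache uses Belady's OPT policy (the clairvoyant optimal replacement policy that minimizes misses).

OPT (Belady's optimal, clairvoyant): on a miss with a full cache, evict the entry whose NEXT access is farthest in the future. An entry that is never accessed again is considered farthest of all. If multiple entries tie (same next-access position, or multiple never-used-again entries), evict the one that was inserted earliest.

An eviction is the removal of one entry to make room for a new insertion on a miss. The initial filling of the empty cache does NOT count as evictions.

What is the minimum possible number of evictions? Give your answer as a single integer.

OPT (Belady) simulation (capacity=6):
  1. access 72: MISS. Cache: [72]
  2. access 64: MISS. Cache: [72 64]
  3. access 64: HIT. Next use of 64: step 13. Cache: [72 64]
  4. access 36: MISS. Cache: [72 64 36]
  5. access 49: MISS. Cache: [72 64 36 49]
  6. access 88: MISS. Cache: [72 64 36 49 88]
  7. access 87: MISS. Cache: [72 64 36 49 88 87]
  8. access 85: MISS, evict 72 (next use: never). Cache: [64 36 49 88 87 85]
  9. access 88: HIT. Next use of 88: never. Cache: [64 36 49 88 87 85]
  10. access 49: HIT. Next use of 49: never. Cache: [64 36 49 88 87 85]
  11. access 97: MISS, evict 49 (next use: never). Cache: [64 36 88 87 85 97]
  12. access 36: HIT. Next use of 36: step 25. Cache: [64 36 88 87 85 97]
  13. access 64: HIT. Next use of 64: step 20. Cache: [64 36 88 87 85 97]
  14. access 85: HIT. Next use of 85: step 16. Cache: [64 36 88 87 85 97]
  15. access 97: HIT. Next use of 97: step 28. Cache: [64 36 88 87 85 97]
  16. access 85: HIT. Next use of 85: step 17. Cache: [64 36 88 87 85 97]
  17. access 85: HIT. Next use of 85: step 19. Cache: [64 36 88 87 85 97]
  18. access 40: MISS, evict 88 (next use: never). Cache: [64 36 87 85 97 40]
  19. access 85: HIT. Next use of 85: step 22. Cache: [64 36 87 85 97 40]
  20. access 64: HIT. Next use of 64: never. Cache: [64 36 87 85 97 40]
  21. access 31: MISS, evict 64 (next use: never). Cache: [36 87 85 97 40 31]
  22. access 85: HIT. Next use of 85: step 24. Cache: [36 87 85 97 40 31]
  23. access 34: MISS, evict 87 (next use: never). Cache: [36 85 97 40 31 34]
  24. access 85: HIT. Next use of 85: step 26. Cache: [36 85 97 40 31 34]
  25. access 36: HIT. Next use of 36: never. Cache: [36 85 97 40 31 34]
  26. access 85: HIT. Next use of 85: step 27. Cache: [36 85 97 40 31 34]
  27. access 85: HIT. Next use of 85: never. Cache: [36 85 97 40 31 34]
  28. access 97: HIT. Next use of 97: never. Cache: [36 85 97 40 31 34]
  29. access 40: HIT. Next use of 40: never. Cache: [36 85 97 40 31 34]
Total: 18 hits, 11 misses, 5 evictions

Answer: 5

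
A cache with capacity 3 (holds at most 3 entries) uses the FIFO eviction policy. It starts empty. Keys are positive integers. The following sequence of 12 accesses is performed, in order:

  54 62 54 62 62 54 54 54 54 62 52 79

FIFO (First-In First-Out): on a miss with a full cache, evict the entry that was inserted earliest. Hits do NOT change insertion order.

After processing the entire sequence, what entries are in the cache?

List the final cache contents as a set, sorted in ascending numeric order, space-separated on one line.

Answer: 52 62 79

Derivation:
FIFO simulation (capacity=3):
  1. access 54: MISS. Cache (old->new): [54]
  2. access 62: MISS. Cache (old->new): [54 62]
  3. access 54: HIT. Cache (old->new): [54 62]
  4. access 62: HIT. Cache (old->new): [54 62]
  5. access 62: HIT. Cache (old->new): [54 62]
  6. access 54: HIT. Cache (old->new): [54 62]
  7. access 54: HIT. Cache (old->new): [54 62]
  8. access 54: HIT. Cache (old->new): [54 62]
  9. access 54: HIT. Cache (old->new): [54 62]
  10. access 62: HIT. Cache (old->new): [54 62]
  11. access 52: MISS. Cache (old->new): [54 62 52]
  12. access 79: MISS, evict 54. Cache (old->new): [62 52 79]
Total: 8 hits, 4 misses, 1 evictions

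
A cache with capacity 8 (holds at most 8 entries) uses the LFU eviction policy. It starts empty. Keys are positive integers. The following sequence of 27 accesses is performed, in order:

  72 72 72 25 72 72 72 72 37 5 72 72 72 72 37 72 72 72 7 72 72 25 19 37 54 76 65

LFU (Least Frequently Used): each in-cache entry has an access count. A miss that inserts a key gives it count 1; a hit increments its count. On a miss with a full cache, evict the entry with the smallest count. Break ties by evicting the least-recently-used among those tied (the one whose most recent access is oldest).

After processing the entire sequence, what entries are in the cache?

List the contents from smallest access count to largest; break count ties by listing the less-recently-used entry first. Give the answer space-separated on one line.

Answer: 7 19 54 76 65 25 37 72

Derivation:
LFU simulation (capacity=8):
  1. access 72: MISS. Cache: [72(c=1)]
  2. access 72: HIT, count now 2. Cache: [72(c=2)]
  3. access 72: HIT, count now 3. Cache: [72(c=3)]
  4. access 25: MISS. Cache: [25(c=1) 72(c=3)]
  5. access 72: HIT, count now 4. Cache: [25(c=1) 72(c=4)]
  6. access 72: HIT, count now 5. Cache: [25(c=1) 72(c=5)]
  7. access 72: HIT, count now 6. Cache: [25(c=1) 72(c=6)]
  8. access 72: HIT, count now 7. Cache: [25(c=1) 72(c=7)]
  9. access 37: MISS. Cache: [25(c=1) 37(c=1) 72(c=7)]
  10. access 5: MISS. Cache: [25(c=1) 37(c=1) 5(c=1) 72(c=7)]
  11. access 72: HIT, count now 8. Cache: [25(c=1) 37(c=1) 5(c=1) 72(c=8)]
  12. access 72: HIT, count now 9. Cache: [25(c=1) 37(c=1) 5(c=1) 72(c=9)]
  13. access 72: HIT, count now 10. Cache: [25(c=1) 37(c=1) 5(c=1) 72(c=10)]
  14. access 72: HIT, count now 11. Cache: [25(c=1) 37(c=1) 5(c=1) 72(c=11)]
  15. access 37: HIT, count now 2. Cache: [25(c=1) 5(c=1) 37(c=2) 72(c=11)]
  16. access 72: HIT, count now 12. Cache: [25(c=1) 5(c=1) 37(c=2) 72(c=12)]
  17. access 72: HIT, count now 13. Cache: [25(c=1) 5(c=1) 37(c=2) 72(c=13)]
  18. access 72: HIT, count now 14. Cache: [25(c=1) 5(c=1) 37(c=2) 72(c=14)]
  19. access 7: MISS. Cache: [25(c=1) 5(c=1) 7(c=1) 37(c=2) 72(c=14)]
  20. access 72: HIT, count now 15. Cache: [25(c=1) 5(c=1) 7(c=1) 37(c=2) 72(c=15)]
  21. access 72: HIT, count now 16. Cache: [25(c=1) 5(c=1) 7(c=1) 37(c=2) 72(c=16)]
  22. access 25: HIT, count now 2. Cache: [5(c=1) 7(c=1) 37(c=2) 25(c=2) 72(c=16)]
  23. access 19: MISS. Cache: [5(c=1) 7(c=1) 19(c=1) 37(c=2) 25(c=2) 72(c=16)]
  24. access 37: HIT, count now 3. Cache: [5(c=1) 7(c=1) 19(c=1) 25(c=2) 37(c=3) 72(c=16)]
  25. access 54: MISS. Cache: [5(c=1) 7(c=1) 19(c=1) 54(c=1) 25(c=2) 37(c=3) 72(c=16)]
  26. access 76: MISS. Cache: [5(c=1) 7(c=1) 19(c=1) 54(c=1) 76(c=1) 25(c=2) 37(c=3) 72(c=16)]
  27. access 65: MISS, evict 5(c=1). Cache: [7(c=1) 19(c=1) 54(c=1) 76(c=1) 65(c=1) 25(c=2) 37(c=3) 72(c=16)]
Total: 18 hits, 9 misses, 1 evictions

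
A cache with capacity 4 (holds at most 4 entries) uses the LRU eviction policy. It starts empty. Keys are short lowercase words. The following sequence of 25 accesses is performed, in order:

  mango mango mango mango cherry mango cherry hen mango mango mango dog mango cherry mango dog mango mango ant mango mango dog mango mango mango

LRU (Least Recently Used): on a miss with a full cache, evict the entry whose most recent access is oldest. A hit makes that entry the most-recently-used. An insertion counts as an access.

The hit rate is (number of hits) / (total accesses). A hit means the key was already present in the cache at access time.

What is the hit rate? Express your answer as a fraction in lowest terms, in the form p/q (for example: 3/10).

Answer: 4/5

Derivation:
LRU simulation (capacity=4):
  1. access mango: MISS. Cache (LRU->MRU): [mango]
  2. access mango: HIT. Cache (LRU->MRU): [mango]
  3. access mango: HIT. Cache (LRU->MRU): [mango]
  4. access mango: HIT. Cache (LRU->MRU): [mango]
  5. access cherry: MISS. Cache (LRU->MRU): [mango cherry]
  6. access mango: HIT. Cache (LRU->MRU): [cherry mango]
  7. access cherry: HIT. Cache (LRU->MRU): [mango cherry]
  8. access hen: MISS. Cache (LRU->MRU): [mango cherry hen]
  9. access mango: HIT. Cache (LRU->MRU): [cherry hen mango]
  10. access mango: HIT. Cache (LRU->MRU): [cherry hen mango]
  11. access mango: HIT. Cache (LRU->MRU): [cherry hen mango]
  12. access dog: MISS. Cache (LRU->MRU): [cherry hen mango dog]
  13. access mango: HIT. Cache (LRU->MRU): [cherry hen dog mango]
  14. access cherry: HIT. Cache (LRU->MRU): [hen dog mango cherry]
  15. access mango: HIT. Cache (LRU->MRU): [hen dog cherry mango]
  16. access dog: HIT. Cache (LRU->MRU): [hen cherry mango dog]
  17. access mango: HIT. Cache (LRU->MRU): [hen cherry dog mango]
  18. access mango: HIT. Cache (LRU->MRU): [hen cherry dog mango]
  19. access ant: MISS, evict hen. Cache (LRU->MRU): [cherry dog mango ant]
  20. access mango: HIT. Cache (LRU->MRU): [cherry dog ant mango]
  21. access mango: HIT. Cache (LRU->MRU): [cherry dog ant mango]
  22. access dog: HIT. Cache (LRU->MRU): [cherry ant mango dog]
  23. access mango: HIT. Cache (LRU->MRU): [cherry ant dog mango]
  24. access mango: HIT. Cache (LRU->MRU): [cherry ant dog mango]
  25. access mango: HIT. Cache (LRU->MRU): [cherry ant dog mango]
Total: 20 hits, 5 misses, 1 evictions

Hit rate = 20/25 = 4/5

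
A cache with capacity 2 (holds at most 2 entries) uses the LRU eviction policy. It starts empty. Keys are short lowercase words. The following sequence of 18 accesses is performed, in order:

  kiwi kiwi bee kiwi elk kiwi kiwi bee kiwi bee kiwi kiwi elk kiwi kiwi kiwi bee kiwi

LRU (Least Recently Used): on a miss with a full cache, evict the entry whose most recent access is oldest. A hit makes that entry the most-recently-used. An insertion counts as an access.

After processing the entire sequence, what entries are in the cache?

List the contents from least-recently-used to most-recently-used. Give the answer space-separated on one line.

LRU simulation (capacity=2):
  1. access kiwi: MISS. Cache (LRU->MRU): [kiwi]
  2. access kiwi: HIT. Cache (LRU->MRU): [kiwi]
  3. access bee: MISS. Cache (LRU->MRU): [kiwi bee]
  4. access kiwi: HIT. Cache (LRU->MRU): [bee kiwi]
  5. access elk: MISS, evict bee. Cache (LRU->MRU): [kiwi elk]
  6. access kiwi: HIT. Cache (LRU->MRU): [elk kiwi]
  7. access kiwi: HIT. Cache (LRU->MRU): [elk kiwi]
  8. access bee: MISS, evict elk. Cache (LRU->MRU): [kiwi bee]
  9. access kiwi: HIT. Cache (LRU->MRU): [bee kiwi]
  10. access bee: HIT. Cache (LRU->MRU): [kiwi bee]
  11. access kiwi: HIT. Cache (LRU->MRU): [bee kiwi]
  12. access kiwi: HIT. Cache (LRU->MRU): [bee kiwi]
  13. access elk: MISS, evict bee. Cache (LRU->MRU): [kiwi elk]
  14. access kiwi: HIT. Cache (LRU->MRU): [elk kiwi]
  15. access kiwi: HIT. Cache (LRU->MRU): [elk kiwi]
  16. access kiwi: HIT. Cache (LRU->MRU): [elk kiwi]
  17. access bee: MISS, evict elk. Cache (LRU->MRU): [kiwi bee]
  18. access kiwi: HIT. Cache (LRU->MRU): [bee kiwi]
Total: 12 hits, 6 misses, 4 evictions

Answer: bee kiwi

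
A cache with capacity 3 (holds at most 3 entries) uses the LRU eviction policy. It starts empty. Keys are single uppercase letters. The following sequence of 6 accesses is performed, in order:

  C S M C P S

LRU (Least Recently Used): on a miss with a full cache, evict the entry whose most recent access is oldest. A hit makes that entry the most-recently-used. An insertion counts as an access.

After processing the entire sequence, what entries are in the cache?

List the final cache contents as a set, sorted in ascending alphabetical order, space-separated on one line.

LRU simulation (capacity=3):
  1. access C: MISS. Cache (LRU->MRU): [C]
  2. access S: MISS. Cache (LRU->MRU): [C S]
  3. access M: MISS. Cache (LRU->MRU): [C S M]
  4. access C: HIT. Cache (LRU->MRU): [S M C]
  5. access P: MISS, evict S. Cache (LRU->MRU): [M C P]
  6. access S: MISS, evict M. Cache (LRU->MRU): [C P S]
Total: 1 hits, 5 misses, 2 evictions

Answer: C P S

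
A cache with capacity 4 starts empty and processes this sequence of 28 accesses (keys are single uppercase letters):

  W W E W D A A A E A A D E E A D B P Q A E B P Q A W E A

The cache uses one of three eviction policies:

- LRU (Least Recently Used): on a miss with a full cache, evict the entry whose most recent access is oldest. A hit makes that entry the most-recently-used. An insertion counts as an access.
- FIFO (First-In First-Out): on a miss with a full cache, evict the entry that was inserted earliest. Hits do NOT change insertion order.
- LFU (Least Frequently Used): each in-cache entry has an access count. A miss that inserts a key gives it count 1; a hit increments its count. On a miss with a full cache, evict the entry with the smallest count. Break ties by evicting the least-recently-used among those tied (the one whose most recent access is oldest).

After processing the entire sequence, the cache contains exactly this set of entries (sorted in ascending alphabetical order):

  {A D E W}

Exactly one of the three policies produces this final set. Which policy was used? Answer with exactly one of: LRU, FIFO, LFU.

Simulating under each policy and comparing final sets:
  LRU: final set = {A E Q W} -> differs
  FIFO: final set = {A E Q W} -> differs
  LFU: final set = {A D E W} -> MATCHES target
Only LFU produces the target set.

Answer: LFU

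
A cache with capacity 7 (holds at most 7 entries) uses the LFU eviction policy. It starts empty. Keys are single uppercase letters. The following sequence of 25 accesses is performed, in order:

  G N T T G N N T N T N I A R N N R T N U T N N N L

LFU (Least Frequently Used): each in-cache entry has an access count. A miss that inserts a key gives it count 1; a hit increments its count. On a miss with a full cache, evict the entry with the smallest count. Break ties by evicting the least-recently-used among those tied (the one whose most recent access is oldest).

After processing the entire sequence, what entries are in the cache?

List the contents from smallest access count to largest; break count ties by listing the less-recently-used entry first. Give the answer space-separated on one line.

Answer: A U L G R T N

Derivation:
LFU simulation (capacity=7):
  1. access G: MISS. Cache: [G(c=1)]
  2. access N: MISS. Cache: [G(c=1) N(c=1)]
  3. access T: MISS. Cache: [G(c=1) N(c=1) T(c=1)]
  4. access T: HIT, count now 2. Cache: [G(c=1) N(c=1) T(c=2)]
  5. access G: HIT, count now 2. Cache: [N(c=1) T(c=2) G(c=2)]
  6. access N: HIT, count now 2. Cache: [T(c=2) G(c=2) N(c=2)]
  7. access N: HIT, count now 3. Cache: [T(c=2) G(c=2) N(c=3)]
  8. access T: HIT, count now 3. Cache: [G(c=2) N(c=3) T(c=3)]
  9. access N: HIT, count now 4. Cache: [G(c=2) T(c=3) N(c=4)]
  10. access T: HIT, count now 4. Cache: [G(c=2) N(c=4) T(c=4)]
  11. access N: HIT, count now 5. Cache: [G(c=2) T(c=4) N(c=5)]
  12. access I: MISS. Cache: [I(c=1) G(c=2) T(c=4) N(c=5)]
  13. access A: MISS. Cache: [I(c=1) A(c=1) G(c=2) T(c=4) N(c=5)]
  14. access R: MISS. Cache: [I(c=1) A(c=1) R(c=1) G(c=2) T(c=4) N(c=5)]
  15. access N: HIT, count now 6. Cache: [I(c=1) A(c=1) R(c=1) G(c=2) T(c=4) N(c=6)]
  16. access N: HIT, count now 7. Cache: [I(c=1) A(c=1) R(c=1) G(c=2) T(c=4) N(c=7)]
  17. access R: HIT, count now 2. Cache: [I(c=1) A(c=1) G(c=2) R(c=2) T(c=4) N(c=7)]
  18. access T: HIT, count now 5. Cache: [I(c=1) A(c=1) G(c=2) R(c=2) T(c=5) N(c=7)]
  19. access N: HIT, count now 8. Cache: [I(c=1) A(c=1) G(c=2) R(c=2) T(c=5) N(c=8)]
  20. access U: MISS. Cache: [I(c=1) A(c=1) U(c=1) G(c=2) R(c=2) T(c=5) N(c=8)]
  21. access T: HIT, count now 6. Cache: [I(c=1) A(c=1) U(c=1) G(c=2) R(c=2) T(c=6) N(c=8)]
  22. access N: HIT, count now 9. Cache: [I(c=1) A(c=1) U(c=1) G(c=2) R(c=2) T(c=6) N(c=9)]
  23. access N: HIT, count now 10. Cache: [I(c=1) A(c=1) U(c=1) G(c=2) R(c=2) T(c=6) N(c=10)]
  24. access N: HIT, count now 11. Cache: [I(c=1) A(c=1) U(c=1) G(c=2) R(c=2) T(c=6) N(c=11)]
  25. access L: MISS, evict I(c=1). Cache: [A(c=1) U(c=1) L(c=1) G(c=2) R(c=2) T(c=6) N(c=11)]
Total: 17 hits, 8 misses, 1 evictions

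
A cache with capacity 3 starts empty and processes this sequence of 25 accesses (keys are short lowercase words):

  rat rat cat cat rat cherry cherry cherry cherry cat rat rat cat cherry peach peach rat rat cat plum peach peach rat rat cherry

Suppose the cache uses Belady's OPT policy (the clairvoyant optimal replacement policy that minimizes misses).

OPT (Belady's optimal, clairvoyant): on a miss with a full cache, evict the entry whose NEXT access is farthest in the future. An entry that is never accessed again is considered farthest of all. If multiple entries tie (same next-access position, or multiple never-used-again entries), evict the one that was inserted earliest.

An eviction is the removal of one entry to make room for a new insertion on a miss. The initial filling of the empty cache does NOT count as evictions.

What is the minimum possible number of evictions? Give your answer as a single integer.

OPT (Belady) simulation (capacity=3):
  1. access rat: MISS. Cache: [rat]
  2. access rat: HIT. Next use of rat: step 5. Cache: [rat]
  3. access cat: MISS. Cache: [rat cat]
  4. access cat: HIT. Next use of cat: step 10. Cache: [rat cat]
  5. access rat: HIT. Next use of rat: step 11. Cache: [rat cat]
  6. access cherry: MISS. Cache: [rat cat cherry]
  7. access cherry: HIT. Next use of cherry: step 8. Cache: [rat cat cherry]
  8. access cherry: HIT. Next use of cherry: step 9. Cache: [rat cat cherry]
  9. access cherry: HIT. Next use of cherry: step 14. Cache: [rat cat cherry]
  10. access cat: HIT. Next use of cat: step 13. Cache: [rat cat cherry]
  11. access rat: HIT. Next use of rat: step 12. Cache: [rat cat cherry]
  12. access rat: HIT. Next use of rat: step 17. Cache: [rat cat cherry]
  13. access cat: HIT. Next use of cat: step 19. Cache: [rat cat cherry]
  14. access cherry: HIT. Next use of cherry: step 25. Cache: [rat cat cherry]
  15. access peach: MISS, evict cherry (next use: step 25). Cache: [rat cat peach]
  16. access peach: HIT. Next use of peach: step 21. Cache: [rat cat peach]
  17. access rat: HIT. Next use of rat: step 18. Cache: [rat cat peach]
  18. access rat: HIT. Next use of rat: step 23. Cache: [rat cat peach]
  19. access cat: HIT. Next use of cat: never. Cache: [rat cat peach]
  20. access plum: MISS, evict cat (next use: never). Cache: [rat peach plum]
  21. access peach: HIT. Next use of peach: step 22. Cache: [rat peach plum]
  22. access peach: HIT. Next use of peach: never. Cache: [rat peach plum]
  23. access rat: HIT. Next use of rat: step 24. Cache: [rat peach plum]
  24. access rat: HIT. Next use of rat: never. Cache: [rat peach plum]
  25. access cherry: MISS, evict rat (next use: never). Cache: [peach plum cherry]
Total: 19 hits, 6 misses, 3 evictions

Answer: 3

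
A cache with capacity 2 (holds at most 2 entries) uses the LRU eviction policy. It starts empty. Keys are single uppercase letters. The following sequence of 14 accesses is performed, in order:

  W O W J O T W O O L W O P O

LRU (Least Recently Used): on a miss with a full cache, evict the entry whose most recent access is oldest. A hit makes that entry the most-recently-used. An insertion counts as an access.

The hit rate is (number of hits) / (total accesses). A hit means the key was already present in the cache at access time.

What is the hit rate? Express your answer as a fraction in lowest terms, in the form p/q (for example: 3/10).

LRU simulation (capacity=2):
  1. access W: MISS. Cache (LRU->MRU): [W]
  2. access O: MISS. Cache (LRU->MRU): [W O]
  3. access W: HIT. Cache (LRU->MRU): [O W]
  4. access J: MISS, evict O. Cache (LRU->MRU): [W J]
  5. access O: MISS, evict W. Cache (LRU->MRU): [J O]
  6. access T: MISS, evict J. Cache (LRU->MRU): [O T]
  7. access W: MISS, evict O. Cache (LRU->MRU): [T W]
  8. access O: MISS, evict T. Cache (LRU->MRU): [W O]
  9. access O: HIT. Cache (LRU->MRU): [W O]
  10. access L: MISS, evict W. Cache (LRU->MRU): [O L]
  11. access W: MISS, evict O. Cache (LRU->MRU): [L W]
  12. access O: MISS, evict L. Cache (LRU->MRU): [W O]
  13. access P: MISS, evict W. Cache (LRU->MRU): [O P]
  14. access O: HIT. Cache (LRU->MRU): [P O]
Total: 3 hits, 11 misses, 9 evictions

Hit rate = 3/14

Answer: 3/14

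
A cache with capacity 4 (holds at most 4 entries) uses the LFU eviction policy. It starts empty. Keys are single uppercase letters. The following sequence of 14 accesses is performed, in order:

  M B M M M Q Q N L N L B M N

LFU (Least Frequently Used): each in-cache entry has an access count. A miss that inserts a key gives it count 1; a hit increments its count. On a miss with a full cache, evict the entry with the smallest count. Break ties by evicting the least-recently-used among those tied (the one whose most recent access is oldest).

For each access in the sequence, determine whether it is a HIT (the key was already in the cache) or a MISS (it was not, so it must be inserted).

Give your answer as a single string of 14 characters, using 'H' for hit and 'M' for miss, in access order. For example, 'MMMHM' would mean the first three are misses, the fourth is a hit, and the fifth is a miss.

LFU simulation (capacity=4):
  1. access M: MISS. Cache: [M(c=1)]
  2. access B: MISS. Cache: [M(c=1) B(c=1)]
  3. access M: HIT, count now 2. Cache: [B(c=1) M(c=2)]
  4. access M: HIT, count now 3. Cache: [B(c=1) M(c=3)]
  5. access M: HIT, count now 4. Cache: [B(c=1) M(c=4)]
  6. access Q: MISS. Cache: [B(c=1) Q(c=1) M(c=4)]
  7. access Q: HIT, count now 2. Cache: [B(c=1) Q(c=2) M(c=4)]
  8. access N: MISS. Cache: [B(c=1) N(c=1) Q(c=2) M(c=4)]
  9. access L: MISS, evict B(c=1). Cache: [N(c=1) L(c=1) Q(c=2) M(c=4)]
  10. access N: HIT, count now 2. Cache: [L(c=1) Q(c=2) N(c=2) M(c=4)]
  11. access L: HIT, count now 2. Cache: [Q(c=2) N(c=2) L(c=2) M(c=4)]
  12. access B: MISS, evict Q(c=2). Cache: [B(c=1) N(c=2) L(c=2) M(c=4)]
  13. access M: HIT, count now 5. Cache: [B(c=1) N(c=2) L(c=2) M(c=5)]
  14. access N: HIT, count now 3. Cache: [B(c=1) L(c=2) N(c=3) M(c=5)]
Total: 8 hits, 6 misses, 2 evictions

Answer: MMHHHMHMMHHMHH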